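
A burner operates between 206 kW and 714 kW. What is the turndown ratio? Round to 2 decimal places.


TDR = Q_max / Q_min
TDR = 714 / 206 = 3.47


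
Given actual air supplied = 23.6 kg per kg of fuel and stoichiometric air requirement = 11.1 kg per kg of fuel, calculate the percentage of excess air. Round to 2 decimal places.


Excess air = actual - stoichiometric = 23.6 - 11.1 = 12.50 kg/kg fuel
Excess air % = (excess / stoich) * 100 = (12.50 / 11.1) * 100 = 112.61%


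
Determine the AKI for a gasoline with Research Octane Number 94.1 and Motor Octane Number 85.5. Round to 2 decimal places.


AKI = (RON + MON) / 2
AKI = (94.1 + 85.5) / 2
AKI = 179.6 / 2 = 89.80


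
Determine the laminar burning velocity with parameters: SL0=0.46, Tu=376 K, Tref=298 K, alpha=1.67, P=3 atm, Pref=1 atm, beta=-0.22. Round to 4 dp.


SL = SL0 * (Tu/Tref)^alpha * (P/Pref)^beta
T ratio = 376/298 = 1.26174497
(T ratio)^alpha = 1.26174497^1.67 = 1.474425
(P/Pref)^beta = 3^(-0.22) = 0.785296
SL = 0.46 * 1.474425 * 0.785296 = 0.5326 m/s


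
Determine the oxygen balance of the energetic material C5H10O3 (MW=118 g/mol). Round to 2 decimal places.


OB = -1600 * (2C + H/2 - O) / MW
Inner = 2*5 + 10/2 - 3 = 12.00
OB = -1600 * 12.00 / 118 = -162.71%


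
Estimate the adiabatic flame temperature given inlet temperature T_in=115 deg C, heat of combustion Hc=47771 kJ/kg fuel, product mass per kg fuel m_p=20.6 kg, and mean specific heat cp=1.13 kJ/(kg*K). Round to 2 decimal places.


T_ad = T_in + Hc / (m_p * cp)
Denominator = 20.6 * 1.13 = 23.2780
Temperature rise = 47771 / 23.2780 = 2052.20 K
T_ad = 115 + 2052.20 = 2167.20 deg C


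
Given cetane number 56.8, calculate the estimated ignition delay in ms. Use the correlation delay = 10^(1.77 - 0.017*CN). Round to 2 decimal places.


delay = 10^(1.77 - 0.017*CN)
Exponent = 1.77 - 0.017*56.8 = 0.8044
delay = 10^0.8044 = 6.37 ms


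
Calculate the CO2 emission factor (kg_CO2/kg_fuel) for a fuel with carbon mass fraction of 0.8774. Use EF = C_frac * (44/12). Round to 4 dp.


EF = C_frac * (M_CO2 / M_C)
EF = 0.8774 * (44/12)
EF = 0.8774 * 3.666667 = 3.2171 kg_CO2/kg_fuel


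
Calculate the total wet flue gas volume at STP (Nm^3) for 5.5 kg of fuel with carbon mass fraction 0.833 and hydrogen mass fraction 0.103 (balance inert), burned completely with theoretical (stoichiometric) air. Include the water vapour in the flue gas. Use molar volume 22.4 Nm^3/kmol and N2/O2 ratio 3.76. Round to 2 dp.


Per kg fuel: CO2 = (C/12 kmol)*22.4 = (0.833/12)*22.4 = 1.55493 Nm^3
Per kg fuel: H2O = (H/2 kmol)*22.4 = (0.103/2)*22.4 = 1.15360 Nm^3
O2 needed per kg fuel = C/12 + H/4 = 0.833/12 + 0.103/4 = 0.09516667 kmol
Per kg fuel: N2 = O2*3.76*22.4 = 0.09516667*3.76*22.4 = 8.01532 Nm^3
Total per kg = 1.55493 + 1.15360 + 8.01532 = 10.72385 Nm^3
Total = 10.72385 * 5.5 = 58.98 Nm^3


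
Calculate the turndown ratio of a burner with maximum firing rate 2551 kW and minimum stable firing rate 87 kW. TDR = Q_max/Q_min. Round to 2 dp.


TDR = Q_max / Q_min
TDR = 2551 / 87 = 29.32


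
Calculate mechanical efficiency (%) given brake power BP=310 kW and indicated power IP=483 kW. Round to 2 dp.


eta_mech = (BP / IP) * 100
Ratio = 310 / 483 = 0.6418
eta_mech = 0.6418 * 100 = 64.18%


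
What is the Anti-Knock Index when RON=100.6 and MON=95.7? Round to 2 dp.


AKI = (RON + MON) / 2
AKI = (100.6 + 95.7) / 2
AKI = 196.3 / 2 = 98.15


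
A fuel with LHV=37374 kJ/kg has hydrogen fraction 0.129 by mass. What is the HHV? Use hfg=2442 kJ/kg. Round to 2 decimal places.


HHV = LHV + hfg * 9 * H
Water addition = 2442 * 9 * 0.129 = 2835.162 kJ/kg
HHV = 37374 + 2835.162 = 40209.16 kJ/kg


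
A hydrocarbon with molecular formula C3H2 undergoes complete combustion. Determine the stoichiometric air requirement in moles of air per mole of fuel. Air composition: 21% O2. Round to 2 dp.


Balanced combustion: C3H2 + 3.5 O2 -> 3 CO2 + 1 H2O
O2 needed = C + H/4 = 3 + 2/4 = 3.50 moles
Air moles = O2 / 0.21 = 3.50 / 0.21 = 16.67 moles air


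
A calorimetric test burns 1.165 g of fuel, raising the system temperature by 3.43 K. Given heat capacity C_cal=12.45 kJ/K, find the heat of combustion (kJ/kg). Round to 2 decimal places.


Hc = C_cal * delta_T / m_fuel
Q_released = 12.45 * 3.43 = 42.7035 kJ
m_fuel = 1.165 g = 1.165/1000 kg = 0.001165 kg
Hc = 42.7035 / 0.001165 = 36655.36 kJ/kg


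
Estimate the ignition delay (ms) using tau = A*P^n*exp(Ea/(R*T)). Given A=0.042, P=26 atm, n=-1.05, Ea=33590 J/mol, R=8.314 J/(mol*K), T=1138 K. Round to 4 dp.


tau = A * P^n * exp(Ea/(R*T))
P^n = 26^(-1.05) = 0.03267969
Ea/(R*T) = 33590/(8.314*1138) = 3.550240
exp(Ea/(R*T)) = 34.821676
tau = 0.042 * 0.03267969 * 34.821676 = 0.0478 ms


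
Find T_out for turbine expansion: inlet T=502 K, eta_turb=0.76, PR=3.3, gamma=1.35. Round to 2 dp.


T_out = T_in * (1 - eta * (1 - PR^(-(gamma-1)/gamma)))
Exponent = -(1.35-1)/1.35 = -0.25925926
PR^exp = 3.3^(-0.25925926) = 0.73378775
Factor = 1 - 0.76*(1 - 0.73378775) = 0.79767869
T_out = 502 * 0.79767869 = 400.43 K


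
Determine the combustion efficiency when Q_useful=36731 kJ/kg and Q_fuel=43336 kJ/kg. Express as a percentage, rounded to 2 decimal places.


Efficiency = (Q_useful / Q_fuel) * 100
Efficiency = (36731 / 43336) * 100
Efficiency = 0.8476 * 100 = 84.76%


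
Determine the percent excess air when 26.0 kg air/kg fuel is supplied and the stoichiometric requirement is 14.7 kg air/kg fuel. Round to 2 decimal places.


Excess air = actual - stoichiometric = 26.0 - 14.7 = 11.30 kg/kg fuel
Excess air % = (excess / stoich) * 100 = (11.30 / 14.7) * 100 = 76.87%


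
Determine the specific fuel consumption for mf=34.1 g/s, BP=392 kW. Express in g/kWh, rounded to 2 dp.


SFC = (mf / BP) * 3600
Rate = 34.1 / 392 = 0.086990 g/(s*kW)
SFC = 0.086990 * 3600 = 313.16 g/kWh


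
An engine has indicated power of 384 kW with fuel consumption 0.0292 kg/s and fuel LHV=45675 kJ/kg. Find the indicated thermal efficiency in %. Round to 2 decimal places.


eta_ith = (IP / (mf * LHV)) * 100
Denominator = 0.0292 * 45675 = 1333.7100 kW
eta_ith = (384 / 1333.7100) * 100 = 28.79%


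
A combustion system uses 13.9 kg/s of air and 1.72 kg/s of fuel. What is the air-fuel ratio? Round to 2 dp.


AFR = m_air / m_fuel
AFR = 13.9 / 1.72 = 8.08


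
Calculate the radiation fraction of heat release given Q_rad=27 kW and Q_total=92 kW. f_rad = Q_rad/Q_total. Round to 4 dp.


f_rad = Q_rad / Q_total
f_rad = 27 / 92 = 0.2935


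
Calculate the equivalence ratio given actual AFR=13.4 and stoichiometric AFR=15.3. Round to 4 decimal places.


phi = AFR_stoich / AFR_actual
phi = 15.3 / 13.4 = 1.1418


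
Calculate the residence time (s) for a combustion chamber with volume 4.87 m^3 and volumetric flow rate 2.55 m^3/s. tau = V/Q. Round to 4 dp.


tau = V / Q_flow
tau = 4.87 / 2.55 = 1.9098 s


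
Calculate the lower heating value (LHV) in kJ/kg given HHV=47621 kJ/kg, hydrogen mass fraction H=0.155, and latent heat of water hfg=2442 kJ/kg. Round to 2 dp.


LHV = HHV - hfg * 9 * H
Water correction = 2442 * 9 * 0.155 = 3406.590 kJ/kg
LHV = 47621 - 3406.590 = 44214.41 kJ/kg


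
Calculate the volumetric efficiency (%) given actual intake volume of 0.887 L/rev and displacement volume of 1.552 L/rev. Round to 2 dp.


eta_v = (V_actual / V_disp) * 100
Ratio = 0.887 / 1.552 = 0.5715
eta_v = 0.5715 * 100 = 57.15%


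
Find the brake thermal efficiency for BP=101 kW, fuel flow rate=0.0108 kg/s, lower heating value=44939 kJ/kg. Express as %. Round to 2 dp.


eta_BTE = (BP / (mf * LHV)) * 100
Denominator = 0.0108 * 44939 = 485.3412 kW
eta_BTE = (101 / 485.3412) * 100 = 20.81%


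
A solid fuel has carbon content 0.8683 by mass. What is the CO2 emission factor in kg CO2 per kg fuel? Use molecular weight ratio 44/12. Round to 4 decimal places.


EF = C_frac * (M_CO2 / M_C)
EF = 0.8683 * (44/12)
EF = 0.8683 * 3.666667 = 3.1838 kg_CO2/kg_fuel


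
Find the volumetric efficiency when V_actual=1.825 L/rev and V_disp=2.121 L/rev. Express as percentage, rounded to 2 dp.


eta_v = (V_actual / V_disp) * 100
Ratio = 1.825 / 2.121 = 0.8604
eta_v = 0.8604 * 100 = 86.04%


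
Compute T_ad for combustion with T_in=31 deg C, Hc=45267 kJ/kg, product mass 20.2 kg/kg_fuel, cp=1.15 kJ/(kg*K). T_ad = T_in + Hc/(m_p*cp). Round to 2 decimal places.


T_ad = T_in + Hc / (m_p * cp)
Denominator = 20.2 * 1.15 = 23.2300
Temperature rise = 45267 / 23.2300 = 1948.64 K
T_ad = 31 + 1948.64 = 1979.64 deg C


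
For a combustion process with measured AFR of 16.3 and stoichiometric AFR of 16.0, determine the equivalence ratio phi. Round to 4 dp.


phi = AFR_stoich / AFR_actual
phi = 16.0 / 16.3 = 0.9816


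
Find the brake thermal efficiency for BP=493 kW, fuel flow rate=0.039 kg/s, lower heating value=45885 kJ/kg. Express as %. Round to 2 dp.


eta_BTE = (BP / (mf * LHV)) * 100
Denominator = 0.039 * 45885 = 1789.5150 kW
eta_BTE = (493 / 1789.5150) * 100 = 27.55%


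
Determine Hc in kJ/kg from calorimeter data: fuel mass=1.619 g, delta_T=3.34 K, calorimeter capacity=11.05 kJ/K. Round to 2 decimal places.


Hc = C_cal * delta_T / m_fuel
Q_released = 11.05 * 3.34 = 36.9070 kJ
m_fuel = 1.619 g = 1.619/1000 kg = 0.001619 kg
Hc = 36.9070 / 0.001619 = 22796.17 kJ/kg


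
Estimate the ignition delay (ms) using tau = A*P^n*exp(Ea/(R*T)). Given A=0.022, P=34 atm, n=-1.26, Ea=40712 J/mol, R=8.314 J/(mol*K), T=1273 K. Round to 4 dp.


tau = A * P^n * exp(Ea/(R*T))
P^n = 34^(-1.26) = 0.01175808
Ea/(R*T) = 40712/(8.314*1273) = 3.846662
exp(Ea/(R*T)) = 46.836456
tau = 0.022 * 0.01175808 * 46.836456 = 0.0121 ms


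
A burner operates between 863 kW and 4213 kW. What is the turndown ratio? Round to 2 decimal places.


TDR = Q_max / Q_min
TDR = 4213 / 863 = 4.88


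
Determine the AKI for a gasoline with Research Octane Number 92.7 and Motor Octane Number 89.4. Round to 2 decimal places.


AKI = (RON + MON) / 2
AKI = (92.7 + 89.4) / 2
AKI = 182.1 / 2 = 91.05


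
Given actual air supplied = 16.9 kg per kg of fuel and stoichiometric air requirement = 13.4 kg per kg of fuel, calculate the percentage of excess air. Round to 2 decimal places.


Excess air = actual - stoichiometric = 16.9 - 13.4 = 3.50 kg/kg fuel
Excess air % = (excess / stoich) * 100 = (3.50 / 13.4) * 100 = 26.12%


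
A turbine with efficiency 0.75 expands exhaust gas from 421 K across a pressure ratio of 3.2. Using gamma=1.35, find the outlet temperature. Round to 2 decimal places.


T_out = T_in * (1 - eta * (1 - PR^(-(gamma-1)/gamma)))
Exponent = -(1.35-1)/1.35 = -0.25925926
PR^exp = 3.2^(-0.25925926) = 0.73966521
Factor = 1 - 0.75*(1 - 0.73966521) = 0.80474891
T_out = 421 * 0.80474891 = 338.80 K


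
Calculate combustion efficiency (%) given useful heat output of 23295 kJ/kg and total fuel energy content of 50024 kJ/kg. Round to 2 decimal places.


Efficiency = (Q_useful / Q_fuel) * 100
Efficiency = (23295 / 50024) * 100
Efficiency = 0.4657 * 100 = 46.57%


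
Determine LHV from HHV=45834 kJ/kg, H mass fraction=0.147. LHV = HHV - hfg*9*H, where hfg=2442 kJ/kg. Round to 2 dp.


LHV = HHV - hfg * 9 * H
Water correction = 2442 * 9 * 0.147 = 3230.766 kJ/kg
LHV = 45834 - 3230.766 = 42603.23 kJ/kg


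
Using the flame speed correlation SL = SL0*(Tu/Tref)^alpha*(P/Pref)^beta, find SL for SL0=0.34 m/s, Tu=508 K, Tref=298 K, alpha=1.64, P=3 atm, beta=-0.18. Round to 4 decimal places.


SL = SL0 * (Tu/Tref)^alpha * (P/Pref)^beta
T ratio = 508/298 = 1.70469799
(T ratio)^alpha = 1.70469799^1.64 = 2.398291
(P/Pref)^beta = 3^(-0.18) = 0.820575
SL = 0.34 * 2.398291 * 0.820575 = 0.6691 m/s


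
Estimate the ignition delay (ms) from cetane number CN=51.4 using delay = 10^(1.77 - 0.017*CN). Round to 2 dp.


delay = 10^(1.77 - 0.017*CN)
Exponent = 1.77 - 0.017*51.4 = 0.8962
delay = 10^0.8962 = 7.87 ms


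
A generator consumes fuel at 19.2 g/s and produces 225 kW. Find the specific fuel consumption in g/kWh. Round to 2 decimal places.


SFC = (mf / BP) * 3600
Rate = 19.2 / 225 = 0.085333 g/(s*kW)
SFC = 0.085333 * 3600 = 307.20 g/kWh


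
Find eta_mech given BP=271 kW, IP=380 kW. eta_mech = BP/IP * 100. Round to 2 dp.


eta_mech = (BP / IP) * 100
Ratio = 271 / 380 = 0.7132
eta_mech = 0.7132 * 100 = 71.32%


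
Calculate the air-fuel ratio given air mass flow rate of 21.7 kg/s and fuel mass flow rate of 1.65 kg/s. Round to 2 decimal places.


AFR = m_air / m_fuel
AFR = 21.7 / 1.65 = 13.15


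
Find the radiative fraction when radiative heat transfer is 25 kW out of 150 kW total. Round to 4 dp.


f_rad = Q_rad / Q_total
f_rad = 25 / 150 = 0.1667


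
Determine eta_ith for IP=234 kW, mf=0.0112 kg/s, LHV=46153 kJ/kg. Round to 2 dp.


eta_ith = (IP / (mf * LHV)) * 100
Denominator = 0.0112 * 46153 = 516.9136 kW
eta_ith = (234 / 516.9136) * 100 = 45.27%


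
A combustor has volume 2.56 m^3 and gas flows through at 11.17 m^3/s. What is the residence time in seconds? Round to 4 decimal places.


tau = V / Q_flow
tau = 2.56 / 11.17 = 0.2292 s


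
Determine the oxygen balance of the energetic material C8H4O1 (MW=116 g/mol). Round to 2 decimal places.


OB = -1600 * (2C + H/2 - O) / MW
Inner = 2*8 + 4/2 - 1 = 17.00
OB = -1600 * 17.00 / 116 = -234.48%


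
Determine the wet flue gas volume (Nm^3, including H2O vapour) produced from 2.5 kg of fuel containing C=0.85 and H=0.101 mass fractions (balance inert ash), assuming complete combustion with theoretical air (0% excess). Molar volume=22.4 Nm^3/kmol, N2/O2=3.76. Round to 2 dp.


Per kg fuel: CO2 = (C/12 kmol)*22.4 = (0.85/12)*22.4 = 1.58667 Nm^3
Per kg fuel: H2O = (H/2 kmol)*22.4 = (0.101/2)*22.4 = 1.13120 Nm^3
O2 needed per kg fuel = C/12 + H/4 = 0.85/12 + 0.101/4 = 0.09608333 kmol
Per kg fuel: N2 = O2*3.76*22.4 = 0.09608333*3.76*22.4 = 8.09252 Nm^3
Total per kg = 1.58667 + 1.13120 + 8.09252 = 10.81039 Nm^3
Total = 10.81039 * 2.5 = 27.03 Nm^3


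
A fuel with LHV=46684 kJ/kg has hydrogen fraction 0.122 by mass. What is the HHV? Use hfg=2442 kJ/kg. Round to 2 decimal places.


HHV = LHV + hfg * 9 * H
Water addition = 2442 * 9 * 0.122 = 2681.316 kJ/kg
HHV = 46684 + 2681.316 = 49365.32 kJ/kg


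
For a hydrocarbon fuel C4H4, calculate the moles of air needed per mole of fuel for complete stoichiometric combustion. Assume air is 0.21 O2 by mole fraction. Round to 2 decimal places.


Balanced combustion: C4H4 + 5 O2 -> 4 CO2 + 2 H2O
O2 needed = C + H/4 = 4 + 4/4 = 5.00 moles
Air moles = O2 / 0.21 = 5.00 / 0.21 = 23.81 moles air


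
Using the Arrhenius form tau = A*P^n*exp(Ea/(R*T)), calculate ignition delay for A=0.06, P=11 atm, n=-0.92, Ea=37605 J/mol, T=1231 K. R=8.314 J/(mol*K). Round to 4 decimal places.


tau = A * P^n * exp(Ea/(R*T))
P^n = 11^(-0.92) = 0.11013332
Ea/(R*T) = 37605/(8.314*1231) = 3.674325
exp(Ea/(R*T)) = 39.422022
tau = 0.06 * 0.11013332 * 39.422022 = 0.2605 ms


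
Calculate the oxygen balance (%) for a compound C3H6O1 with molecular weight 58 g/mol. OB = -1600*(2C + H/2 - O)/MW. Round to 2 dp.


OB = -1600 * (2C + H/2 - O) / MW
Inner = 2*3 + 6/2 - 1 = 8.00
OB = -1600 * 8.00 / 58 = -220.69%


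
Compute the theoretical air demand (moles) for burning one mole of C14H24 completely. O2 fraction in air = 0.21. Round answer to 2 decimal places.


Balanced combustion: C14H24 + 20 O2 -> 14 CO2 + 12 H2O
O2 needed = C + H/4 = 14 + 24/4 = 20.00 moles
Air moles = O2 / 0.21 = 20.00 / 0.21 = 95.24 moles air


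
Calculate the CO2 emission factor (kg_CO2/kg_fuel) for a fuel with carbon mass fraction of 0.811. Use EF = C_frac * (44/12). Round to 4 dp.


EF = C_frac * (M_CO2 / M_C)
EF = 0.811 * (44/12)
EF = 0.811 * 3.666667 = 2.9737 kg_CO2/kg_fuel


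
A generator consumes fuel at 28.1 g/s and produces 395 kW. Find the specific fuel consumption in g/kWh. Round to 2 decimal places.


SFC = (mf / BP) * 3600
Rate = 28.1 / 395 = 0.071139 g/(s*kW)
SFC = 0.071139 * 3600 = 256.10 g/kWh


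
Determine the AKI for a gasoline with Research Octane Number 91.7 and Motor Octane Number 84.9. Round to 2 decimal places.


AKI = (RON + MON) / 2
AKI = (91.7 + 84.9) / 2
AKI = 176.6 / 2 = 88.30


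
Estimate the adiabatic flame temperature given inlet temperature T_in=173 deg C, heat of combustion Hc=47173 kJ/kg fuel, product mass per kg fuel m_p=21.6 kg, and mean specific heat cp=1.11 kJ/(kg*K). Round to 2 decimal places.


T_ad = T_in + Hc / (m_p * cp)
Denominator = 21.6 * 1.11 = 23.9760
Temperature rise = 47173 / 23.9760 = 1967.51 K
T_ad = 173 + 1967.51 = 2140.51 deg C


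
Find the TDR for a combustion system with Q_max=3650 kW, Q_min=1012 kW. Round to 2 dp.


TDR = Q_max / Q_min
TDR = 3650 / 1012 = 3.61


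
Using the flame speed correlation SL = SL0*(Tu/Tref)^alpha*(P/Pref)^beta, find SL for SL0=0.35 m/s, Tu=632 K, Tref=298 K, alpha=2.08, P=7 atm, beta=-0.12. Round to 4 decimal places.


SL = SL0 * (Tu/Tref)^alpha * (P/Pref)^beta
T ratio = 632/298 = 2.12080537
(T ratio)^alpha = 2.12080537^2.08 = 4.776631
(P/Pref)^beta = 7^(-0.12) = 0.791750
SL = 0.35 * 4.776631 * 0.791750 = 1.3237 m/s


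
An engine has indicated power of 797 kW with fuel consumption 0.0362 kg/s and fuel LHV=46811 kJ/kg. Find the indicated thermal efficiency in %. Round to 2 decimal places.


eta_ith = (IP / (mf * LHV)) * 100
Denominator = 0.0362 * 46811 = 1694.5582 kW
eta_ith = (797 / 1694.5582) * 100 = 47.03%


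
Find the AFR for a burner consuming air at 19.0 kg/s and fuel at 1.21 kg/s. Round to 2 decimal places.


AFR = m_air / m_fuel
AFR = 19.0 / 1.21 = 15.70


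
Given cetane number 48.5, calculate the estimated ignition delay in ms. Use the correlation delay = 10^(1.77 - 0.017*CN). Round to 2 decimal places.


delay = 10^(1.77 - 0.017*CN)
Exponent = 1.77 - 0.017*48.5 = 0.9455
delay = 10^0.9455 = 8.82 ms


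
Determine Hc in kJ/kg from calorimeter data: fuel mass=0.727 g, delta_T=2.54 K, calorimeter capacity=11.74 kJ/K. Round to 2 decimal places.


Hc = C_cal * delta_T / m_fuel
Q_released = 11.74 * 2.54 = 29.8196 kJ
m_fuel = 0.727 g = 0.727/1000 kg = 0.000727 kg
Hc = 29.8196 / 0.000727 = 41017.33 kJ/kg


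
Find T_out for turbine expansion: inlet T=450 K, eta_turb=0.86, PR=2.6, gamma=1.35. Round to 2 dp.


T_out = T_in * (1 - eta * (1 - PR^(-(gamma-1)/gamma)))
Exponent = -(1.35-1)/1.35 = -0.25925926
PR^exp = 2.6^(-0.25925926) = 0.78057442
Factor = 1 - 0.86*(1 - 0.78057442) = 0.81129400
T_out = 450 * 0.81129400 = 365.08 K


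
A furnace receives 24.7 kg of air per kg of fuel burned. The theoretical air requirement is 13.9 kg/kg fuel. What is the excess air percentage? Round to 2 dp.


Excess air = actual - stoichiometric = 24.7 - 13.9 = 10.80 kg/kg fuel
Excess air % = (excess / stoich) * 100 = (10.80 / 13.9) * 100 = 77.70%


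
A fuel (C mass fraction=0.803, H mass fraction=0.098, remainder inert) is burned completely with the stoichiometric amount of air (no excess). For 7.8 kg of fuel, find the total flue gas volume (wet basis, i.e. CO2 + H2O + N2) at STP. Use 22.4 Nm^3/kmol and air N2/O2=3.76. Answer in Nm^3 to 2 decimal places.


Per kg fuel: CO2 = (C/12 kmol)*22.4 = (0.803/12)*22.4 = 1.49893 Nm^3
Per kg fuel: H2O = (H/2 kmol)*22.4 = (0.098/2)*22.4 = 1.09760 Nm^3
O2 needed per kg fuel = C/12 + H/4 = 0.803/12 + 0.098/4 = 0.09141667 kmol
Per kg fuel: N2 = O2*3.76*22.4 = 0.09141667*3.76*22.4 = 7.69948 Nm^3
Total per kg = 1.49893 + 1.09760 + 7.69948 = 10.29601 Nm^3
Total = 10.29601 * 7.8 = 80.31 Nm^3


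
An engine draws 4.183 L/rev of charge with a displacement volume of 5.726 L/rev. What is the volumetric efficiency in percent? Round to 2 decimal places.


eta_v = (V_actual / V_disp) * 100
Ratio = 4.183 / 5.726 = 0.7305
eta_v = 0.7305 * 100 = 73.05%


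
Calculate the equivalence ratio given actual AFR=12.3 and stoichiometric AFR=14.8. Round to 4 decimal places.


phi = AFR_stoich / AFR_actual
phi = 14.8 / 12.3 = 1.2033


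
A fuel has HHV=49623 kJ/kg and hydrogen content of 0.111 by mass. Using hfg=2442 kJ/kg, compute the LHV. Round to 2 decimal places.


LHV = HHV - hfg * 9 * H
Water correction = 2442 * 9 * 0.111 = 2439.558 kJ/kg
LHV = 49623 - 2439.558 = 47183.44 kJ/kg


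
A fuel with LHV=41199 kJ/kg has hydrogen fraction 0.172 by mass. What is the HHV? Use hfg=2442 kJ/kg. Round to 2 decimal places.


HHV = LHV + hfg * 9 * H
Water addition = 2442 * 9 * 0.172 = 3780.216 kJ/kg
HHV = 41199 + 3780.216 = 44979.22 kJ/kg


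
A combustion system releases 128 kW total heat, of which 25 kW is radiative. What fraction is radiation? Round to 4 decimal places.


f_rad = Q_rad / Q_total
f_rad = 25 / 128 = 0.1953


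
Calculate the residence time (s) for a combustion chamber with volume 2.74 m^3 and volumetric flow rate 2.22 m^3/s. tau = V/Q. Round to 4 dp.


tau = V / Q_flow
tau = 2.74 / 2.22 = 1.2342 s


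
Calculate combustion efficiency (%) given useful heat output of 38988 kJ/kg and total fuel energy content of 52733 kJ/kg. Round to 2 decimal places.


Efficiency = (Q_useful / Q_fuel) * 100
Efficiency = (38988 / 52733) * 100
Efficiency = 0.7393 * 100 = 73.93%


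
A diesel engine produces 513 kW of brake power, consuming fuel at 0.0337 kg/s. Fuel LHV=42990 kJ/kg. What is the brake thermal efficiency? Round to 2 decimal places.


eta_BTE = (BP / (mf * LHV)) * 100
Denominator = 0.0337 * 42990 = 1448.7630 kW
eta_BTE = (513 / 1448.7630) * 100 = 35.41%


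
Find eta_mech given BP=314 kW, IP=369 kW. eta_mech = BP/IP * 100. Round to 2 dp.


eta_mech = (BP / IP) * 100
Ratio = 314 / 369 = 0.8509
eta_mech = 0.8509 * 100 = 85.09%


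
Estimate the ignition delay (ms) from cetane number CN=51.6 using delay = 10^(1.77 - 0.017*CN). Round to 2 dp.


delay = 10^(1.77 - 0.017*CN)
Exponent = 1.77 - 0.017*51.6 = 0.8928
delay = 10^0.8928 = 7.81 ms


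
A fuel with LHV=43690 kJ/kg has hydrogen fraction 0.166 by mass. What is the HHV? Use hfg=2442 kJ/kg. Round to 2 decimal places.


HHV = LHV + hfg * 9 * H
Water addition = 2442 * 9 * 0.166 = 3648.348 kJ/kg
HHV = 43690 + 3648.348 = 47338.35 kJ/kg


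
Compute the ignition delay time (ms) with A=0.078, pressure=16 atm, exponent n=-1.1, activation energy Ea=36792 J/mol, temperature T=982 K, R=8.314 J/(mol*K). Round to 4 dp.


tau = A * P^n * exp(Ea/(R*T))
P^n = 16^(-1.1) = 0.04736614
Ea/(R*T) = 36792/(8.314*982) = 4.506422
exp(Ea/(R*T)) = 90.597110
tau = 0.078 * 0.04736614 * 90.597110 = 0.3347 ms


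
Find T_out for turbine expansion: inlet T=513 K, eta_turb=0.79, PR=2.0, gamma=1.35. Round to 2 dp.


T_out = T_in * (1 - eta * (1 - PR^(-(gamma-1)/gamma)))
Exponent = -(1.35-1)/1.35 = -0.25925926
PR^exp = 2.0^(-0.25925926) = 0.83551680
Factor = 1 - 0.79*(1 - 0.83551680) = 0.87005827
T_out = 513 * 0.87005827 = 446.34 K


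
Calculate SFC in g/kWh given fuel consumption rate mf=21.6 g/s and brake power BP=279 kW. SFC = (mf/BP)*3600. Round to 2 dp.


SFC = (mf / BP) * 3600
Rate = 21.6 / 279 = 0.077419 g/(s*kW)
SFC = 0.077419 * 3600 = 278.71 g/kWh


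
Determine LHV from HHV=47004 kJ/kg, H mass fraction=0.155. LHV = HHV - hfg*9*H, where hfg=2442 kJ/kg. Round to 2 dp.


LHV = HHV - hfg * 9 * H
Water correction = 2442 * 9 * 0.155 = 3406.590 kJ/kg
LHV = 47004 - 3406.590 = 43597.41 kJ/kg


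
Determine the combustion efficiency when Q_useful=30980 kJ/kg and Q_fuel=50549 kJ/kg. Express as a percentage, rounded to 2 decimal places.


Efficiency = (Q_useful / Q_fuel) * 100
Efficiency = (30980 / 50549) * 100
Efficiency = 0.6129 * 100 = 61.29%


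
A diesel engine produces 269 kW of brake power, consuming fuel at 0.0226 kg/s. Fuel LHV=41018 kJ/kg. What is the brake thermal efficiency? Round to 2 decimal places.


eta_BTE = (BP / (mf * LHV)) * 100
Denominator = 0.0226 * 41018 = 927.0068 kW
eta_BTE = (269 / 927.0068) * 100 = 29.02%


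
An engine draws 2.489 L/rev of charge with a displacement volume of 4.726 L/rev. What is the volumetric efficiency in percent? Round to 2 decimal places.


eta_v = (V_actual / V_disp) * 100
Ratio = 2.489 / 4.726 = 0.5267
eta_v = 0.5267 * 100 = 52.67%


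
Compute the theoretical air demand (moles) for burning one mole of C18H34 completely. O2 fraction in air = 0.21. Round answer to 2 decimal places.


Balanced combustion: C18H34 + 26.5 O2 -> 18 CO2 + 17 H2O
O2 needed = C + H/4 = 18 + 34/4 = 26.50 moles
Air moles = O2 / 0.21 = 26.50 / 0.21 = 126.19 moles air


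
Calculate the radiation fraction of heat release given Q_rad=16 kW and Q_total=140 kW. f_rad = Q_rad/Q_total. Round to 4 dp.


f_rad = Q_rad / Q_total
f_rad = 16 / 140 = 0.1143


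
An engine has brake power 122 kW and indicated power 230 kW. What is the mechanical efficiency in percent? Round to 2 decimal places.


eta_mech = (BP / IP) * 100
Ratio = 122 / 230 = 0.5304
eta_mech = 0.5304 * 100 = 53.04%


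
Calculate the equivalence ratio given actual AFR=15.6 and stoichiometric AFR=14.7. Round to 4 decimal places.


phi = AFR_stoich / AFR_actual
phi = 14.7 / 15.6 = 0.9423


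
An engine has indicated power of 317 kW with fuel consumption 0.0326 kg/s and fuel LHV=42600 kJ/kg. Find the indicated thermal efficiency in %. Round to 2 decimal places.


eta_ith = (IP / (mf * LHV)) * 100
Denominator = 0.0326 * 42600 = 1388.7600 kW
eta_ith = (317 / 1388.7600) * 100 = 22.83%


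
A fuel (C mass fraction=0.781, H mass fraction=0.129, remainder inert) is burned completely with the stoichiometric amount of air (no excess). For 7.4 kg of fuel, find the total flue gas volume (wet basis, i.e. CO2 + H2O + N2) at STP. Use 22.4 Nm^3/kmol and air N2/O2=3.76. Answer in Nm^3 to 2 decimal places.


Per kg fuel: CO2 = (C/12 kmol)*22.4 = (0.781/12)*22.4 = 1.45787 Nm^3
Per kg fuel: H2O = (H/2 kmol)*22.4 = (0.129/2)*22.4 = 1.44480 Nm^3
O2 needed per kg fuel = C/12 + H/4 = 0.781/12 + 0.129/4 = 0.09733333 kmol
Per kg fuel: N2 = O2*3.76*22.4 = 0.09733333*3.76*22.4 = 8.19780 Nm^3
Total per kg = 1.45787 + 1.44480 + 8.19780 = 11.10047 Nm^3
Total = 11.10047 * 7.4 = 82.14 Nm^3


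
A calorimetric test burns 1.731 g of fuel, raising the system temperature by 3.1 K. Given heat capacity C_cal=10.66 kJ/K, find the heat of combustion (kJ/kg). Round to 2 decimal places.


Hc = C_cal * delta_T / m_fuel
Q_released = 10.66 * 3.1 = 33.0460 kJ
m_fuel = 1.731 g = 1.731/1000 kg = 0.001731 kg
Hc = 33.0460 / 0.001731 = 19090.70 kJ/kg


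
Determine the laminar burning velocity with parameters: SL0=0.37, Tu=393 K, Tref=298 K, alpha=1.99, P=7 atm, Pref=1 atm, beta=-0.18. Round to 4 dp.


SL = SL0 * (Tu/Tref)^alpha * (P/Pref)^beta
T ratio = 393/298 = 1.31879195
(T ratio)^alpha = 1.31879195^1.99 = 1.734406
(P/Pref)^beta = 7^(-0.18) = 0.704502
SL = 0.37 * 1.734406 * 0.704502 = 0.4521 m/s


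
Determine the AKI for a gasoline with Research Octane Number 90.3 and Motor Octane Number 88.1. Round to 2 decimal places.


AKI = (RON + MON) / 2
AKI = (90.3 + 88.1) / 2
AKI = 178.4 / 2 = 89.20


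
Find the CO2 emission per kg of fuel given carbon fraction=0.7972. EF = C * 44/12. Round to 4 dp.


EF = C_frac * (M_CO2 / M_C)
EF = 0.7972 * (44/12)
EF = 0.7972 * 3.666667 = 2.9231 kg_CO2/kg_fuel


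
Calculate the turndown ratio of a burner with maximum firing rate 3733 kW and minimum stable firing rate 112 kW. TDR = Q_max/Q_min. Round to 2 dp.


TDR = Q_max / Q_min
TDR = 3733 / 112 = 33.33


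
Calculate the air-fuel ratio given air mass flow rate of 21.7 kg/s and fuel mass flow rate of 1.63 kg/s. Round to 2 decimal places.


AFR = m_air / m_fuel
AFR = 21.7 / 1.63 = 13.31


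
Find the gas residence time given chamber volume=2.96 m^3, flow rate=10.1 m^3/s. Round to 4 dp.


tau = V / Q_flow
tau = 2.96 / 10.1 = 0.2931 s


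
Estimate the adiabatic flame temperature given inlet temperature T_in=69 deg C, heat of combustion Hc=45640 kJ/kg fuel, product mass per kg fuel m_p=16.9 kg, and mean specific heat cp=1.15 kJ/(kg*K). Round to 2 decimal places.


T_ad = T_in + Hc / (m_p * cp)
Denominator = 16.9 * 1.15 = 19.4350
Temperature rise = 45640 / 19.4350 = 2348.34 K
T_ad = 69 + 2348.34 = 2417.34 deg C


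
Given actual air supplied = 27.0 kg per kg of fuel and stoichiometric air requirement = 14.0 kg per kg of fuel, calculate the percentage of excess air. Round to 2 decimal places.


Excess air = actual - stoichiometric = 27.0 - 14.0 = 13.00 kg/kg fuel
Excess air % = (excess / stoich) * 100 = (13.00 / 14.0) * 100 = 92.86%


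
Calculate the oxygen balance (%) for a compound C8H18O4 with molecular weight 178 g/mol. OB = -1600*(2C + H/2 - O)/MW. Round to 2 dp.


OB = -1600 * (2C + H/2 - O) / MW
Inner = 2*8 + 18/2 - 4 = 21.00
OB = -1600 * 21.00 / 178 = -188.76%


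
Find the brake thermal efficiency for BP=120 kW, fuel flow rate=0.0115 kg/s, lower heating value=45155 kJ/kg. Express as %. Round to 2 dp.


eta_BTE = (BP / (mf * LHV)) * 100
Denominator = 0.0115 * 45155 = 519.2825 kW
eta_BTE = (120 / 519.2825) * 100 = 23.11%


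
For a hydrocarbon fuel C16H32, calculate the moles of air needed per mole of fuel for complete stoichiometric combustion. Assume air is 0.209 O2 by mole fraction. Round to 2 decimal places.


Balanced combustion: C16H32 + 24 O2 -> 16 CO2 + 16 H2O
O2 needed = C + H/4 = 16 + 32/4 = 24.00 moles
Air moles = O2 / 0.209 = 24.00 / 0.209 = 114.83 moles air


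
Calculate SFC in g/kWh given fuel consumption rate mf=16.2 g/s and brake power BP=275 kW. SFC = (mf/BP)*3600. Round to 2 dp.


SFC = (mf / BP) * 3600
Rate = 16.2 / 275 = 0.058909 g/(s*kW)
SFC = 0.058909 * 3600 = 212.07 g/kWh


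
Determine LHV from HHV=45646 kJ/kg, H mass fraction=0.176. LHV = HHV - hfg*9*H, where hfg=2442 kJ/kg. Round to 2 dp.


LHV = HHV - hfg * 9 * H
Water correction = 2442 * 9 * 0.176 = 3868.128 kJ/kg
LHV = 45646 - 3868.128 = 41777.87 kJ/kg


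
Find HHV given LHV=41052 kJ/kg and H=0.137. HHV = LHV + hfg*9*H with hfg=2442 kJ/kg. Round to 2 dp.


HHV = LHV + hfg * 9 * H
Water addition = 2442 * 9 * 0.137 = 3010.986 kJ/kg
HHV = 41052 + 3010.986 = 44062.99 kJ/kg


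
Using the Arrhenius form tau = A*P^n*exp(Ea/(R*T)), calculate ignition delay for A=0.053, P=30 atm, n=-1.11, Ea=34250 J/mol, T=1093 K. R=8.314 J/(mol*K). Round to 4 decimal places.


tau = A * P^n * exp(Ea/(R*T))
P^n = 30^(-1.11) = 0.02292954
Ea/(R*T) = 34250/(8.314*1093) = 3.769037
exp(Ea/(R*T)) = 43.338307
tau = 0.053 * 0.02292954 * 43.338307 = 0.0527 ms


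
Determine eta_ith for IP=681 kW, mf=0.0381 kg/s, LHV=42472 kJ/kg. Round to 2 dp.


eta_ith = (IP / (mf * LHV)) * 100
Denominator = 0.0381 * 42472 = 1618.1832 kW
eta_ith = (681 / 1618.1832) * 100 = 42.08%


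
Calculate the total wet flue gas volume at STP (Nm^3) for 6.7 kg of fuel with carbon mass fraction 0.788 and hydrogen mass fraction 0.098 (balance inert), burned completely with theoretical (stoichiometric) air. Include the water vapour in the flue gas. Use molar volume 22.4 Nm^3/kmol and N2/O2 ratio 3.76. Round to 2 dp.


Per kg fuel: CO2 = (C/12 kmol)*22.4 = (0.788/12)*22.4 = 1.47093 Nm^3
Per kg fuel: H2O = (H/2 kmol)*22.4 = (0.098/2)*22.4 = 1.09760 Nm^3
O2 needed per kg fuel = C/12 + H/4 = 0.788/12 + 0.098/4 = 0.09016667 kmol
Per kg fuel: N2 = O2*3.76*22.4 = 0.09016667*3.76*22.4 = 7.59420 Nm^3
Total per kg = 1.47093 + 1.09760 + 7.59420 = 10.16273 Nm^3
Total = 10.16273 * 6.7 = 68.09 Nm^3


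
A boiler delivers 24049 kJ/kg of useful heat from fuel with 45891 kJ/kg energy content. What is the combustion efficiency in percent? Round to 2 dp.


Efficiency = (Q_useful / Q_fuel) * 100
Efficiency = (24049 / 45891) * 100
Efficiency = 0.5240 * 100 = 52.40%


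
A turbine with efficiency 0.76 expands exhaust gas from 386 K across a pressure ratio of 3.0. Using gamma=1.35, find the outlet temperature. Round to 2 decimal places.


T_out = T_in * (1 - eta * (1 - PR^(-(gamma-1)/gamma)))
Exponent = -(1.35-1)/1.35 = -0.25925926
PR^exp = 3.0^(-0.25925926) = 0.75214556
Factor = 1 - 0.76*(1 - 0.75214556) = 0.81163063
T_out = 386 * 0.81163063 = 313.29 K


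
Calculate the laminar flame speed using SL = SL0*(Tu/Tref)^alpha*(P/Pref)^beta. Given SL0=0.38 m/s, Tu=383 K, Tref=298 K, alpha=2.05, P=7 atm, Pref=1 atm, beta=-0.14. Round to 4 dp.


SL = SL0 * (Tu/Tref)^alpha * (P/Pref)^beta
T ratio = 383/298 = 1.28523490
(T ratio)^alpha = 1.28523490^2.05 = 1.672685
(P/Pref)^beta = 7^(-0.14) = 0.761529
SL = 0.38 * 1.672685 * 0.761529 = 0.4840 m/s


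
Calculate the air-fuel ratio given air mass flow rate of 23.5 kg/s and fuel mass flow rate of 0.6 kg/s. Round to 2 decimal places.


AFR = m_air / m_fuel
AFR = 23.5 / 0.6 = 39.17


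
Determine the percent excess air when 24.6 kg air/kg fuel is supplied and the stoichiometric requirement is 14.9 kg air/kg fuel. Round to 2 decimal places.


Excess air = actual - stoichiometric = 24.6 - 14.9 = 9.70 kg/kg fuel
Excess air % = (excess / stoich) * 100 = (9.70 / 14.9) * 100 = 65.10%


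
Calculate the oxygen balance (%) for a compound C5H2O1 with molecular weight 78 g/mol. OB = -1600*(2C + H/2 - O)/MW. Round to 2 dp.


OB = -1600 * (2C + H/2 - O) / MW
Inner = 2*5 + 2/2 - 1 = 10.00
OB = -1600 * 10.00 / 78 = -205.13%


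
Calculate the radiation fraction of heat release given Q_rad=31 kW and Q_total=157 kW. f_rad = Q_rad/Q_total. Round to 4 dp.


f_rad = Q_rad / Q_total
f_rad = 31 / 157 = 0.1975


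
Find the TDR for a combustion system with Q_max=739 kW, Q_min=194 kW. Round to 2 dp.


TDR = Q_max / Q_min
TDR = 739 / 194 = 3.81


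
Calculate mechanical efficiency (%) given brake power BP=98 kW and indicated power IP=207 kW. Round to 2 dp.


eta_mech = (BP / IP) * 100
Ratio = 98 / 207 = 0.4734
eta_mech = 0.4734 * 100 = 47.34%


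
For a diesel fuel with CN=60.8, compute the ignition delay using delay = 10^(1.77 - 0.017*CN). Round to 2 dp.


delay = 10^(1.77 - 0.017*CN)
Exponent = 1.77 - 0.017*60.8 = 0.7364
delay = 10^0.7364 = 5.45 ms


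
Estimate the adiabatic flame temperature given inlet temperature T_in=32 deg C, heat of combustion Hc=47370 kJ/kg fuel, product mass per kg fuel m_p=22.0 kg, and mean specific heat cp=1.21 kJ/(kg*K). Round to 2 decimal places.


T_ad = T_in + Hc / (m_p * cp)
Denominator = 22.0 * 1.21 = 26.6200
Temperature rise = 47370 / 26.6200 = 1779.49 K
T_ad = 32 + 1779.49 = 1811.49 deg C


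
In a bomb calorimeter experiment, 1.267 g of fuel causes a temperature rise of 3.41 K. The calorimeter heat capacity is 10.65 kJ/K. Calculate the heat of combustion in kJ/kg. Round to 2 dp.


Hc = C_cal * delta_T / m_fuel
Q_released = 10.65 * 3.41 = 36.3165 kJ
m_fuel = 1.267 g = 1.267/1000 kg = 0.001267 kg
Hc = 36.3165 / 0.001267 = 28663.38 kJ/kg


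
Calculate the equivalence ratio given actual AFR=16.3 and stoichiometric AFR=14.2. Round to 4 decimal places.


phi = AFR_stoich / AFR_actual
phi = 14.2 / 16.3 = 0.8712


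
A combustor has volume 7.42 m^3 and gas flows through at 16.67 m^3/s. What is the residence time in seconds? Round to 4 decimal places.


tau = V / Q_flow
tau = 7.42 / 16.67 = 0.4451 s


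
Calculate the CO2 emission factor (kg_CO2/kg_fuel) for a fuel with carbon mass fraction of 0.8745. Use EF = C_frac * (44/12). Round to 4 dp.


EF = C_frac * (M_CO2 / M_C)
EF = 0.8745 * (44/12)
EF = 0.8745 * 3.666667 = 3.2065 kg_CO2/kg_fuel


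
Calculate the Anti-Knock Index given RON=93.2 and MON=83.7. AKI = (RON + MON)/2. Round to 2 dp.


AKI = (RON + MON) / 2
AKI = (93.2 + 83.7) / 2
AKI = 176.9 / 2 = 88.45


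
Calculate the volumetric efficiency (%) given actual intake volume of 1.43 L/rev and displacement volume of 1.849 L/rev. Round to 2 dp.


eta_v = (V_actual / V_disp) * 100
Ratio = 1.43 / 1.849 = 0.7734
eta_v = 0.7734 * 100 = 77.34%


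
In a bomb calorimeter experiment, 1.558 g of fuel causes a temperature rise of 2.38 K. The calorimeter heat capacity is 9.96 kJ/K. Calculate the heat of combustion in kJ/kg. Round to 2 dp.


Hc = C_cal * delta_T / m_fuel
Q_released = 9.96 * 2.38 = 23.7048 kJ
m_fuel = 1.558 g = 1.558/1000 kg = 0.001558 kg
Hc = 23.7048 / 0.001558 = 15214.89 kJ/kg


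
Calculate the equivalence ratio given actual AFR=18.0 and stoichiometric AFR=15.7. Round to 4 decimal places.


phi = AFR_stoich / AFR_actual
phi = 15.7 / 18.0 = 0.8722


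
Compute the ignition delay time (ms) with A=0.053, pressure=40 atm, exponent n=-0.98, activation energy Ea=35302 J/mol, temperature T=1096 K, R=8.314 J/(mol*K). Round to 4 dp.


tau = A * P^n * exp(Ea/(R*T))
P^n = 40^(-0.98) = 0.02691418
Ea/(R*T) = 35302/(8.314*1096) = 3.874171
exp(Ea/(R*T)) = 48.142750
tau = 0.053 * 0.02691418 * 48.142750 = 0.0687 ms


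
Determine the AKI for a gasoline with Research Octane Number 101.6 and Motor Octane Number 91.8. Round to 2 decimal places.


AKI = (RON + MON) / 2
AKI = (101.6 + 91.8) / 2
AKI = 193.4 / 2 = 96.70


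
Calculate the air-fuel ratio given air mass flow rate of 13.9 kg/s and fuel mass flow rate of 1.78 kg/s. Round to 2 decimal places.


AFR = m_air / m_fuel
AFR = 13.9 / 1.78 = 7.81


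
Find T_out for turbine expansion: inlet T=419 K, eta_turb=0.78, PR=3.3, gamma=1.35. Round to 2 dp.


T_out = T_in * (1 - eta * (1 - PR^(-(gamma-1)/gamma)))
Exponent = -(1.35-1)/1.35 = -0.25925926
PR^exp = 3.3^(-0.25925926) = 0.73378775
Factor = 1 - 0.78*(1 - 0.73378775) = 0.79235445
T_out = 419 * 0.79235445 = 332.00 K


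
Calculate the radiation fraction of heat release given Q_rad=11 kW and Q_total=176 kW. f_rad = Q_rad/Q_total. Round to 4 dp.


f_rad = Q_rad / Q_total
f_rad = 11 / 176 = 0.0625


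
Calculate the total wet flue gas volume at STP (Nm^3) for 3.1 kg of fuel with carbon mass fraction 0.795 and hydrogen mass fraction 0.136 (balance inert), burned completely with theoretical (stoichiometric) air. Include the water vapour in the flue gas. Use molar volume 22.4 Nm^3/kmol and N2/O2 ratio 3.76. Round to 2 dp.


Per kg fuel: CO2 = (C/12 kmol)*22.4 = (0.795/12)*22.4 = 1.48400 Nm^3
Per kg fuel: H2O = (H/2 kmol)*22.4 = (0.136/2)*22.4 = 1.52320 Nm^3
O2 needed per kg fuel = C/12 + H/4 = 0.795/12 + 0.136/4 = 0.10025000 kmol
Per kg fuel: N2 = O2*3.76*22.4 = 0.10025000*3.76*22.4 = 8.44346 Nm^3
Total per kg = 1.48400 + 1.52320 + 8.44346 = 11.45066 Nm^3
Total = 11.45066 * 3.1 = 35.50 Nm^3


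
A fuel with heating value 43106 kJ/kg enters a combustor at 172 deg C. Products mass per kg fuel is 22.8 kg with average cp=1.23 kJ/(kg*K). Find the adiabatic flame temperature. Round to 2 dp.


T_ad = T_in + Hc / (m_p * cp)
Denominator = 22.8 * 1.23 = 28.0440
Temperature rise = 43106 / 28.0440 = 1537.08 K
T_ad = 172 + 1537.08 = 1709.08 deg C


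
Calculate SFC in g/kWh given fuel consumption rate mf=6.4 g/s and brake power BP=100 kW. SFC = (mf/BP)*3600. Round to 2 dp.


SFC = (mf / BP) * 3600
Rate = 6.4 / 100 = 0.064000 g/(s*kW)
SFC = 0.064000 * 3600 = 230.40 g/kWh


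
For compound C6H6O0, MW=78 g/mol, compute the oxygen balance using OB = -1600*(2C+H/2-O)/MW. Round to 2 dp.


OB = -1600 * (2C + H/2 - O) / MW
Inner = 2*6 + 6/2 - 0 = 15.00
OB = -1600 * 15.00 / 78 = -307.69%


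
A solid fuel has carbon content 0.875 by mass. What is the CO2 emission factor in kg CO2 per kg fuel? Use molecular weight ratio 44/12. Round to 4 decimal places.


EF = C_frac * (M_CO2 / M_C)
EF = 0.875 * (44/12)
EF = 0.875 * 3.666667 = 3.2083 kg_CO2/kg_fuel


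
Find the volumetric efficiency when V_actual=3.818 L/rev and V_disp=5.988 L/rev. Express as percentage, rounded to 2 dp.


eta_v = (V_actual / V_disp) * 100
Ratio = 3.818 / 5.988 = 0.6376
eta_v = 0.6376 * 100 = 63.76%


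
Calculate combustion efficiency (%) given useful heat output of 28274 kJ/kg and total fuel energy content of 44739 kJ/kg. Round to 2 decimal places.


Efficiency = (Q_useful / Q_fuel) * 100
Efficiency = (28274 / 44739) * 100
Efficiency = 0.6320 * 100 = 63.20%


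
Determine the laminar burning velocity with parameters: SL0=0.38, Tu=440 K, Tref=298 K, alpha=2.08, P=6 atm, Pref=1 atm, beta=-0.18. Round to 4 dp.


SL = SL0 * (Tu/Tref)^alpha * (P/Pref)^beta
T ratio = 440/298 = 1.47651007
(T ratio)^alpha = 1.47651007^2.08 = 2.249115
(P/Pref)^beta = 6^(-0.18) = 0.724324
SL = 0.38 * 2.249115 * 0.724324 = 0.6191 m/s
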